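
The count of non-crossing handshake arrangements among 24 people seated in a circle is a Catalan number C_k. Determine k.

Non-crossing handshake pairings of 2n people are counted by C_n; 24 people gives n = 12.

12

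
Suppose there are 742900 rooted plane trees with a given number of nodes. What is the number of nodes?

Rooted ordered trees on m nodes are counted by C_{m−1}, and C_13 = 742900.
So the index is 13, and the number of nodes is 13 + 1 = 14.

14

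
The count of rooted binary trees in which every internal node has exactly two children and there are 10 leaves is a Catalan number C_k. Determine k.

9

A full binary tree with L leaves has L−1 internal nodes and is counted by C_{L−1}; L = 10 gives C_9.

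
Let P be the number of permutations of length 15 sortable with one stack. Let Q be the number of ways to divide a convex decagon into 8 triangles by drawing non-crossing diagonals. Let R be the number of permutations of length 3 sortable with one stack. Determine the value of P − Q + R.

9693420

Stack-sortable permutations are exactly the 231-avoiding ones, counted by C_n; here n = 15. So P = C_15 = 9694845.
Triangulations of a convex m-gon are counted by C_{m−2}; with m = 10 this is C_8. So Q = C_8 = 1430.
Stack-sortable permutations are exactly the 231-avoiding ones, counted by C_n; here n = 3. So R = C_3 = 5.
P − Q + R = 9694845 − 1430 + 5 = 9693420.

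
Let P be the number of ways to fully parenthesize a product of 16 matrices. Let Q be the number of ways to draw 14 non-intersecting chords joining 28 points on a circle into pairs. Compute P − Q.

7020405

Ways to associate a product of 16 factors correspond to binary trees on 16 leaves, so the count is C_15. So P = C_15 = 9694845.
Non-crossing perfect matchings of 2n points on a circle are counted by C_n; with 28 points, n = 14. So Q = C_14 = 2674440.
P − Q = 9694845 − 2674440 = 7020405.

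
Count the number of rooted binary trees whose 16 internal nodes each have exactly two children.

35357670

Full binary trees with n internal nodes are counted by C_n; here n = 16.
C_16 = C(32,16)/17 = 601080390/17 = 35357670.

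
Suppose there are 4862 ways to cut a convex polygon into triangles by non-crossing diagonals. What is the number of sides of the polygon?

11

Triangulations of a convex m-gon are counted by C_{m−2}. Since C_9 = 4862, the index is 9.
So m − 2 = 9, giving m = 11 sides.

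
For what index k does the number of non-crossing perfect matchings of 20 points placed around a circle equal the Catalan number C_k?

Non-crossing perfect matchings of 2n points on a circle are counted by C_n; with 20 points, n = 10.

10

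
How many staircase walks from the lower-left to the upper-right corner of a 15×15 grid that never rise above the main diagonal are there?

Monotone paths in an n×n grid that stay weakly below the diagonal are counted by C_n; here n = 15.
C_15 = C_14 · 2(2·14+1)/(14+2) = 2674440 · 58/16 = 9694845.

9694845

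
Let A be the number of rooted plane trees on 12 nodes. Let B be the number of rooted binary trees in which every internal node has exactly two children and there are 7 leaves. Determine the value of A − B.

58654

Rooted ordered (plane) trees on m nodes have m−1 edges and are counted by C_{m−1}; m = 12 gives C_11. So A = C_11 = 58786.
A full binary tree with L leaves has L−1 internal nodes and is counted by C_{L−1}; L = 7 gives C_6. So B = C_6 = 132.
A − B = 58786 − 132 = 58654.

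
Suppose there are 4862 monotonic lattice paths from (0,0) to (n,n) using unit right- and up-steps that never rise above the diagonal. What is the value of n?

9

Such diagonal-avoiding paths in an n×n grid are counted by C_n. Since C_9 = 4862, the index is 9.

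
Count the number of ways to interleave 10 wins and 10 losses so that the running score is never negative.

Ballot sequences with n votes each where one side never trails are Dyck words, counted by C_n; here n = 10.
C_10 = C(20,10)/11 = 184756/11 = 16796.

16796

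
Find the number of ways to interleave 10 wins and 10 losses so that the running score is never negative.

Ballot sequences with n votes each where one side never trails are Dyck words, counted by C_n; here n = 10.
C_10 = C(20,10)/11 = 184756/11 = 16796.

16796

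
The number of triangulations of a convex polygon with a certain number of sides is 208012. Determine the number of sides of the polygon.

14

Triangulations of a convex m-gon are counted by C_{m−2}; 208012 = C_12.
So m − 2 = 12, giving m = 14 sides.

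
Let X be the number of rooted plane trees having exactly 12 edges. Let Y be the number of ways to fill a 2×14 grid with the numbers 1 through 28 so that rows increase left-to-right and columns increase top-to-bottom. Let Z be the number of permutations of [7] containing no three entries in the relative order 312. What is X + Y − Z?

2882023

A rooted plane tree with 12 edges has 13 nodes, and the count is C_12. So X = C_12 = 208012.
By the hook-length formula (or a Dyck-path bijection), SYT of shape 2×14 number C_14. So Y = C_14 = 2674440.
Permutations of [n] avoiding any single length-3 pattern are counted by C_n; here n = 7. So Z = C_7 = 429.
X + Y − Z = 208012 + 2674440 − 429 = 2882023.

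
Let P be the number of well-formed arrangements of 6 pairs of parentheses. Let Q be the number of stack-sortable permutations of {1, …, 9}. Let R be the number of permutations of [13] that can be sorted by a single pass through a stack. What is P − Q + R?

Balanced strings of n pairs of brackets are counted by C_n; here n = 6. So P = C_6 = 132.
By Knuth's characterisation, the stack-sortable permutations of length 9 are the 231-avoiders, numbering C_9. So Q = C_9 = 4862.
Stack-sortable permutations are exactly the 231-avoiding ones, counted by C_n; here n = 13. So R = C_13 = 742900.
P − Q + R = 132 − 4862 + 742900 = 738170.

738170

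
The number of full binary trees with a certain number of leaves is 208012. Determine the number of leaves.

Full binary trees with L leaves are counted by C_{L−1}, and C_12 = 208012.
So the index is 12, and the number of leaves is 12 + 1 = 13.

13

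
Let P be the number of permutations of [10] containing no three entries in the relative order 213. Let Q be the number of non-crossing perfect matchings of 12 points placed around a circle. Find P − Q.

16664

For any fixed pattern of length 3, the pattern-avoiding permutations of [10] number C_10. So P = C_10 = 16796.
Pairing 12 circle points by 6 non-crossing chords gives C_6 matchings. So Q = C_6 = 132.
P − Q = 16796 − 132 = 16664.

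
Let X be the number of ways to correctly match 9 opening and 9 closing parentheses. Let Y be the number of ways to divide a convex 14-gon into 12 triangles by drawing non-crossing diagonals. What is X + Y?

A balanced arrangement of 9 bracket pairs is a Dyck word of semilength 9, so the count is C_9. So X = C_9 = 4862.
Triangulations of a convex m-gon are counted by C_{m−2}; with m = 14 this is C_12. So Y = C_12 = 208012.
X + Y = 4862 + 208012 = 212874.

212874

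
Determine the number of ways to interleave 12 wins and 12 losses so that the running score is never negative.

208012

Ballot sequences with n votes each where one side never trails are Dyck words, counted by C_n; here n = 12.
C_12 = C(24,12)/13 = 2704156/13 = 208012.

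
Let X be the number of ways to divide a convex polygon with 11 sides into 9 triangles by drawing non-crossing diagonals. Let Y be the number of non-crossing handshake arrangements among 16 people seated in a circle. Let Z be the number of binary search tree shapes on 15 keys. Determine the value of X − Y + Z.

Triangulations of a convex m-gon are counted by C_{m−2}; with m = 11 this is C_9. So X = C_9 = 4862.
With 16 = 2·8 people, non-crossing handshake pairings are non-crossing perfect matchings on a circle, counted by C_8. So Y = C_8 = 1430.
There are C_n binary search tree shapes on n keys; with n = 15 that is C_15. So Z = C_15 = 9694845.
X − Y + Z = 4862 − 1430 + 9694845 = 9698277.

9698277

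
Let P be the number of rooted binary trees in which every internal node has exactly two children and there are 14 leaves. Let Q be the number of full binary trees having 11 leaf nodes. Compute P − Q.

726104

Full binary trees with 14 leaves have 14−1 = 13 internal nodes, so there are C_13 of them. So P = C_13 = 742900.
A full binary tree with L leaves has L−1 internal nodes and is counted by C_{L−1}; L = 11 gives C_10. So Q = C_10 = 16796.
P − Q = 742900 − 16796 = 726104.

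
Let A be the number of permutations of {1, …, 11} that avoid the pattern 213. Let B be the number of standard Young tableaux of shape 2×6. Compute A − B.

Permutations of [n] avoiding any single length-3 pattern are counted by C_n; here n = 11. So A = C_11 = 58786.
Standard Young tableaux of shape 2×n are counted by C_n; here n = 6. So B = C_6 = 132.
A − B = 58786 − 132 = 58654.

58654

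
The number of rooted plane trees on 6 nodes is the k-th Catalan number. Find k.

5

Rooted ordered (plane) trees on m nodes have m−1 edges and are counted by C_{m−1}; m = 6 gives C_5.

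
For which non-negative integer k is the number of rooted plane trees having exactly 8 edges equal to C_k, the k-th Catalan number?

Rooted ordered trees with n edges are counted by C_n; here n = 8.

8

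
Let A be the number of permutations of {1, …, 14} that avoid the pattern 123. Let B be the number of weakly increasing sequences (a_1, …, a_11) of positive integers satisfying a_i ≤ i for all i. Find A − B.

Permutations of [n] avoiding any single length-3 pattern are counted by C_n; here n = 14. So A = C_14 = 2674440.
Such sub-staircase sequences of length n are counted by C_n; here n = 11. So B = C_11 = 58786.
A − B = 2674440 − 58786 = 2615654.

2615654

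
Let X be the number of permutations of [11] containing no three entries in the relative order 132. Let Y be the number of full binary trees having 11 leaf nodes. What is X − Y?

Permutations of [n] avoiding any single length-3 pattern are counted by C_n; here n = 11. So X = C_11 = 58786.
Full binary trees with 11 leaves have 11−1 = 10 internal nodes, so there are C_10 of them. So Y = C_10 = 16796.
X − Y = 58786 − 16796 = 41990.

41990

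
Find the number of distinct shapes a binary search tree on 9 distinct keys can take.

Rooted binary trees with 9 nodes (each child slot possibly empty) number C_9.
C_9 = C(18,9)/10 = 48620/10 = 4862.

4862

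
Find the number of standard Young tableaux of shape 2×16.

By the hook-length formula (or a Dyck-path bijection), SYT of shape 2×16 number C_16.
C_16 = C_15 · 2(2·15+1)/(15+2) = 9694845 · 62/17 = 35357670.

35357670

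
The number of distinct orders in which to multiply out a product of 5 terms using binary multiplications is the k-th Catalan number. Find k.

4

Ways to associate a product of 5 factors correspond to binary trees on 5 leaves, so the count is C_4.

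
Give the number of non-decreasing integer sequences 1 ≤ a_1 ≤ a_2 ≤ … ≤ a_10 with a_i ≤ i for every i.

Weakly increasing sequences with a_i ≤ i biject with Dyck paths of semilength 10, so there are C_10.
C_10 = C(20,10)/11 = 184756/11 = 16796.

16796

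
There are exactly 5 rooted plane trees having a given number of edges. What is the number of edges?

3

Rooted ordered trees with n edges are counted by C_n, and C_3 = 5.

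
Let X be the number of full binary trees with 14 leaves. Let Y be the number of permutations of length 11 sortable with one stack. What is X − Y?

684114

Full binary trees with 14 leaves have 14−1 = 13 internal nodes, so there are C_13 of them. So X = C_13 = 742900.
Stack-sortable permutations are exactly the 231-avoiding ones, counted by C_n; here n = 11. So Y = C_11 = 58786.
X − Y = 742900 − 58786 = 684114.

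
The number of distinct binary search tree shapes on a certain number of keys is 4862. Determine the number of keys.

Binary search tree shapes on n keys are counted by C_n. Since C_9 = 4862, the index is 9.

9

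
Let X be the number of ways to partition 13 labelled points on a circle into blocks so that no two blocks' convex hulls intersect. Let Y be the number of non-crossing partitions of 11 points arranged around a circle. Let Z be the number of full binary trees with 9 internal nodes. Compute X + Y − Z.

The non-crossing partitions of [13] form a lattice of size C_13. So X = C_13 = 742900.
The non-crossing partitions of [11] form a lattice of size C_11. So Y = C_11 = 58786.
The number of full binary trees on 9 internal nodes is the Catalan number C_9. So Z = C_9 = 4862.
X + Y − Z = 742900 + 58786 − 4862 = 796824.

796824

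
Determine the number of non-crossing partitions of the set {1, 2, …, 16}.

Non-crossing partitions of an n-element set are counted by C_n; here n = 16.
C_16 = C_15 · 2(2·15+1)/(15+2) = 9694845 · 62/17 = 35357670.

35357670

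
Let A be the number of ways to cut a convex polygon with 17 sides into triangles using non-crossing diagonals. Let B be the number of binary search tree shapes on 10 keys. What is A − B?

9678049

Triangulations of a convex m-gon are counted by C_{m−2}; with m = 17 this is C_15. So A = C_15 = 9694845.
Binary trees (left/right distinguished) on n nodes are counted by C_n; here n = 10. So B = C_10 = 16796.
A − B = 9694845 − 16796 = 9678049.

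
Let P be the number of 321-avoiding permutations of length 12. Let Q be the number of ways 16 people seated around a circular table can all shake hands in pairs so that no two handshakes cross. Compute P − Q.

For any fixed pattern of length 3, the pattern-avoiding permutations of [12] number C_12. So P = C_12 = 208012.
Non-crossing handshake pairings of 2n people are counted by C_n; 16 people gives n = 8. So Q = C_8 = 1430.
P − Q = 208012 − 1430 = 206582.

206582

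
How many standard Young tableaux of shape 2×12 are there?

208012

Standard Young tableaux of shape 2×n are counted by C_n; here n = 12.
C_12 = C(24,12)/13 = 2704156/13 = 208012.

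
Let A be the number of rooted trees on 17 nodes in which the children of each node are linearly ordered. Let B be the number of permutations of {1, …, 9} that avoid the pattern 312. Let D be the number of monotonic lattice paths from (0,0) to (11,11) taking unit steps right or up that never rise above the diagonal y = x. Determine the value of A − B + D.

35411594

A rooted plane tree on 17 nodes has 16 edges, and such trees are counted by C_16. So A = C_16 = 35357670.
For any fixed pattern of length 3, the pattern-avoiding permutations of [9] number C_9. So B = C_9 = 4862.
Sub-diagonal monotone paths from (0,0) to (11,11) biject with Dyck paths of semilength 11, giving C_11. So D = C_11 = 58786.
A − B + D = 35357670 − 4862 + 58786 = 35411594.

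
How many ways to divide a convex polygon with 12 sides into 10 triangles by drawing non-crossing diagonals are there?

Triangulations of a convex m-gon are counted by C_{m−2}; with m = 12 this is C_10.
C_10 = 16796.

16796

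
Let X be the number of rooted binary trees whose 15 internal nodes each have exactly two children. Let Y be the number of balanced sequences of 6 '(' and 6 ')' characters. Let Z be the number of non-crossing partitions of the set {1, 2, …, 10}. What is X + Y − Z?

The number of full binary trees on 15 internal nodes is the Catalan number C_15. So X = C_15 = 9694845.
With 6 pairs the number of balanced bracket strings is the Catalan number C_6. So Y = C_6 = 132.
The non-crossing partitions of [10] form a lattice of size C_10. So Z = C_10 = 16796.
X + Y − Z = 9694845 + 132 − 16796 = 9678181.

9678181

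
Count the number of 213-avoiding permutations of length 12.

Permutations of [n] avoiding any single length-3 pattern are counted by C_n; here n = 12.
C_12 = 208012.

208012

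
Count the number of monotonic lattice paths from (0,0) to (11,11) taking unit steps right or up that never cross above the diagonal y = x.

Sub-diagonal monotone paths from (0,0) to (11,11) biject with Dyck paths of semilength 11, giving C_11.
C_11 = C(22,11)/12 = 705432/12 = 58786.

58786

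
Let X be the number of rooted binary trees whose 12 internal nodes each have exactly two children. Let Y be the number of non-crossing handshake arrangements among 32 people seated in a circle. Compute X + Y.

The number of full binary trees on 12 internal nodes is the Catalan number C_12. So X = C_12 = 208012.
Non-crossing handshake pairings of 2n people are counted by C_n; 32 people gives n = 16. So Y = C_16 = 35357670.
X + Y = 208012 + 35357670 = 35565682.

35565682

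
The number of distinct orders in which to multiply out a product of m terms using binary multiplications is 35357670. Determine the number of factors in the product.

Parenthesizations of m factors are counted by C_{m−1}. The Catalan number equal to 35357670 is C_16.
So the index is 16, and the number of factors is 16 + 1 = 17.

17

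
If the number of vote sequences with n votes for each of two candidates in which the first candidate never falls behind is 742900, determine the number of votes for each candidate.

13

Such ballot sequences with n votes each are counted by C_n. Since C_13 = 742900, the index is 13.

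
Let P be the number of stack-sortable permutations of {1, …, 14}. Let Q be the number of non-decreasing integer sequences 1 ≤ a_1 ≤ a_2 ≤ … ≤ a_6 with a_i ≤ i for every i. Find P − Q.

Stack-sortable permutations are exactly the 231-avoiding ones, counted by C_n; here n = 14. So P = C_14 = 2674440.
Such sub-staircase sequences of length n are counted by C_n; here n = 6. So Q = C_6 = 132.
P − Q = 2674440 − 132 = 2674308.

2674308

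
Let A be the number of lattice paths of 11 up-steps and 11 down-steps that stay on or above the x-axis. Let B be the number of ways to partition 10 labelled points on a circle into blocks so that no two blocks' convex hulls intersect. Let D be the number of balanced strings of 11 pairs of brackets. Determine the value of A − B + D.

Paths of 11 up- and 11 down-steps that never dip below the axis are Dyck paths; their count is C_11. So A = C_11 = 58786.
Non-crossing partitions of an n-element set are counted by C_n; here n = 10. So B = C_10 = 16796.
A balanced arrangement of 11 bracket pairs is a Dyck word of semilength 11, so the count is C_11. So D = C_11 = 58786.
A − B + D = 58786 − 16796 + 58786 = 100776.

100776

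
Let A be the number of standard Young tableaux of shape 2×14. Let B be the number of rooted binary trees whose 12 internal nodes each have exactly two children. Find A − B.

2466428

By the hook-length formula (or a Dyck-path bijection), SYT of shape 2×14 number C_14. So A = C_14 = 2674440.
Full binary trees with n internal nodes are counted by C_n; here n = 12. So B = C_12 = 208012.
A − B = 2674440 − 208012 = 2466428.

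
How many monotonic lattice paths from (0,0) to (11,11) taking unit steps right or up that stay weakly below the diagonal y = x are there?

58786

Sub-diagonal monotone paths from (0,0) to (11,11) biject with Dyck paths of semilength 11, giving C_11.
C_11 = C(22,11)/12 = 705432/12 = 58786.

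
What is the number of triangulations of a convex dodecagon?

16796

Triangulations of a convex m-gon are counted by C_{m−2}; with m = 12 this is C_10.
C_10 = 16796.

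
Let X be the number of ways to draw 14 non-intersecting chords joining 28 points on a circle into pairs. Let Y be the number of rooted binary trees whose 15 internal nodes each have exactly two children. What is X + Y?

12369285

Non-crossing perfect matchings of 2n points on a circle are counted by C_n; with 28 points, n = 14. So X = C_14 = 2674440.
Full binary trees with n internal nodes are counted by C_n; here n = 15. So Y = C_15 = 9694845.
X + Y = 2674440 + 9694845 = 12369285.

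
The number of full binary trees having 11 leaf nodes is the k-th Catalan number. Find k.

Full binary trees with 11 leaves have 11−1 = 10 internal nodes, so there are C_10 of them.

10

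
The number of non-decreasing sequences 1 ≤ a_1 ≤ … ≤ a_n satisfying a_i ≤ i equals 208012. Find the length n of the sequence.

12

Such sub-staircase sequences of length n are counted by C_n; 208012 = C_12.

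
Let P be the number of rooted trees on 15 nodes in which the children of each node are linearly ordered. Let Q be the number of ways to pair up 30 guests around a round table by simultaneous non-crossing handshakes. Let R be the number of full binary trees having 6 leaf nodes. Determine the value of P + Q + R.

12369327

A rooted plane tree on 15 nodes has 14 edges, and such trees are counted by C_14. So P = C_14 = 2674440.
Non-crossing handshake pairings of 2n people are counted by C_n; 30 people gives n = 15. So Q = C_15 = 9694845.
Full binary trees with 6 leaves have 6−1 = 5 internal nodes, so there are C_5 of them. So R = C_5 = 42.
P + Q + R = 2674440 + 9694845 + 42 = 12369327.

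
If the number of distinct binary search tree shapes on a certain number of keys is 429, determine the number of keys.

7

Binary search tree shapes on n keys are counted by C_n; 429 = C_7.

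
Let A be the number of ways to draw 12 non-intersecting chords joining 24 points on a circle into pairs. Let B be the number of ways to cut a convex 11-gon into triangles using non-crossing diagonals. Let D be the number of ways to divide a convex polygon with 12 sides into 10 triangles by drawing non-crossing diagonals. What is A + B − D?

Pairing 24 circle points by 12 non-crossing chords gives C_12 matchings. So A = C_12 = 208012.
The number of triangulations of an 11-gon is the Catalan number C_9 (index = sides − 2). So B = C_9 = 4862.
A convex 12-gon is triangulated into 10 triangles, and the number of such triangulations is the Catalan number C_{12−2} = C_10. So D = C_10 = 16796.
A + B − D = 208012 + 4862 − 16796 = 196078.

196078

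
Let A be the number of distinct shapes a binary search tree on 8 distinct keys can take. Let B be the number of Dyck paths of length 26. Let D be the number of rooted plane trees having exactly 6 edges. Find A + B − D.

Binary trees (left/right distinguished) on n nodes are counted by C_n; here n = 8. So A = C_8 = 1430.
A Dyck path with 13 up-steps and 13 down-steps has semilength 13, so there are C_13 of them. So B = C_13 = 742900.
A rooted plane tree with 6 edges has 7 nodes, and the count is C_6. So D = C_6 = 132.
A + B − D = 1430 + 742900 − 132 = 744198.

744198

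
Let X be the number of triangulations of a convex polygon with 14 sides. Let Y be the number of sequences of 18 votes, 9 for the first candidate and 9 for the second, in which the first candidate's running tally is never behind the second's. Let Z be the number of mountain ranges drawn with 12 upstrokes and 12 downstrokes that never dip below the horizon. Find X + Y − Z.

4862

The number of triangulations of a 14-gon is the Catalan number C_12 (index = sides − 2). So X = C_12 = 208012.
Reading a vote for the leader as '(' and for the other as ')' turns such a sequence into a balanced string of 9 pairs, so the count is C_9. So Y = C_9 = 4862.
A Dyck path with 12 up-steps and 12 down-steps has semilength 12, so there are C_12 of them. So Z = C_12 = 208012.
X + Y − Z = 208012 + 4862 − 208012 = 4862.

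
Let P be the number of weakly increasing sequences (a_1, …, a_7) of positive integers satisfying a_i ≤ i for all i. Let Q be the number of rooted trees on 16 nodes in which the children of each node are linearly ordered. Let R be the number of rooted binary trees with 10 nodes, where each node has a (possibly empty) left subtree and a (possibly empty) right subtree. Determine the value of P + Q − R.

9678478

Such sub-staircase sequences of length n are counted by C_n; here n = 7. So P = C_7 = 429.
A rooted plane tree on 16 nodes has 15 edges, and such trees are counted by C_15. So Q = C_15 = 9694845.
Binary trees (left/right distinguished) on n nodes are counted by C_n; here n = 10. So R = C_10 = 16796.
P + Q − R = 429 + 9694845 − 16796 = 9678478.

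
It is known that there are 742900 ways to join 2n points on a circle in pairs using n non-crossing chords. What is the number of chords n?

Non-crossing pairings of 2n points on a circle are counted by C_n, and C_13 = 742900.

13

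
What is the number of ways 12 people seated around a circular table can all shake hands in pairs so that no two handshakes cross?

With 12 = 2·6 people, non-crossing handshake pairings are non-crossing perfect matchings on a circle, counted by C_6.
C_6 = 132.

132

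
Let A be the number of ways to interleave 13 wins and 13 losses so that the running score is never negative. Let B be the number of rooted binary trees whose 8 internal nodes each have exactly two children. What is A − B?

Ballot sequences with n votes each where one side never trails are Dyck words, counted by C_n; here n = 13. So A = C_13 = 742900.
The number of full binary trees on 8 internal nodes is the Catalan number C_8. So B = C_8 = 1430.
A − B = 742900 − 1430 = 741470.

741470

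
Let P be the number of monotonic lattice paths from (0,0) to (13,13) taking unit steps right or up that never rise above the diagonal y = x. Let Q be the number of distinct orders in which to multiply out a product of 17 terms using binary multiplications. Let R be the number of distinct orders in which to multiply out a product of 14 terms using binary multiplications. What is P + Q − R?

Monotone paths in an n×n grid that stay weakly below the diagonal are counted by C_n; here n = 13. So P = C_13 = 742900.
Ways to associate a product of 17 factors correspond to binary trees on 17 leaves, so the count is C_16. So Q = C_16 = 35357670.
Bracketing 14 factors into binary products is counted by C_{14−1} = C_13. So R = C_13 = 742900.
P + Q − R = 742900 + 35357670 − 742900 = 35357670.

35357670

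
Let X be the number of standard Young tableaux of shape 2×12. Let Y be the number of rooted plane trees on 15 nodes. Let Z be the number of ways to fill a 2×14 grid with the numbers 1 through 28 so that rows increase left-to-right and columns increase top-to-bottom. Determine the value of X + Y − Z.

208012

By the hook-length formula (or a Dyck-path bijection), SYT of shape 2×12 number C_12. So X = C_12 = 208012.
Rooted ordered (plane) trees on m nodes have m−1 edges and are counted by C_{m−1}; m = 15 gives C_14. So Y = C_14 = 2674440.
By the hook-length formula (or a Dyck-path bijection), SYT of shape 2×14 number C_14. So Z = C_14 = 2674440.
X + Y − Z = 208012 + 2674440 − 2674440 = 208012.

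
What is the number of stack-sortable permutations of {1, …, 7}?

By Knuth's characterisation, the stack-sortable permutations of length 7 are the 231-avoiders, numbering C_7.
C_7 = 429.

429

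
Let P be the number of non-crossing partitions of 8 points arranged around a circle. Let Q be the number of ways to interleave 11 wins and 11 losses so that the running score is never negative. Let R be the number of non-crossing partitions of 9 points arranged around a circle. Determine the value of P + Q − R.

55354

Non-crossing partitions of an n-element set are counted by C_n; here n = 8. So P = C_8 = 1430.
Reading a vote for the leader as '(' and for the other as ')' turns such a sequence into a balanced string of 11 pairs, so the count is C_11. So Q = C_11 = 58786.
The non-crossing partitions of [9] form a lattice of size C_9. So R = C_9 = 4862.
P + Q − R = 1430 + 58786 − 4862 = 55354.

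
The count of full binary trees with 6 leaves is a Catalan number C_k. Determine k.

5

Full binary trees with 6 leaves have 6−1 = 5 internal nodes, so there are C_5 of them.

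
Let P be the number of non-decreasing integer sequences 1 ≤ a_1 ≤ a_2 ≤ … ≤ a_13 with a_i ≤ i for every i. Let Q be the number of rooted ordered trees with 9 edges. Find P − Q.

Such sub-staircase sequences of length n are counted by C_n; here n = 13. So P = C_13 = 742900.
Rooted ordered trees with n edges are counted by C_n; here n = 9. So Q = C_9 = 4862.
P − Q = 742900 − 4862 = 738038.

738038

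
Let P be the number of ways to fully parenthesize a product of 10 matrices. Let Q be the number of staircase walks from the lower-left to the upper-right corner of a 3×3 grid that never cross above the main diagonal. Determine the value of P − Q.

4857

Ways to associate a product of 10 factors correspond to binary trees on 10 leaves, so the count is C_9. So P = C_9 = 4862.
Sub-diagonal monotone paths from (0,0) to (3,3) biject with Dyck paths of semilength 3, giving C_3. So Q = C_3 = 5.
P − Q = 4862 − 5 = 4857.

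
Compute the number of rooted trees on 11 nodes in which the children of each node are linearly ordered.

16796

A rooted plane tree on 11 nodes has 10 edges, and such trees are counted by C_10.
C_10 = C(20,10)/11 = 184756/11 = 16796.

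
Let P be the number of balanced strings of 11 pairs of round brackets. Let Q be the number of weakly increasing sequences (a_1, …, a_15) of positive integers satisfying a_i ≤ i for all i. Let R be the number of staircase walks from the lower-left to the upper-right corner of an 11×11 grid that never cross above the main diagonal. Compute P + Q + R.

9812417

Balanced strings of n pairs of brackets are counted by C_n; here n = 11. So P = C_11 = 58786.
Weakly increasing sequences with a_i ≤ i biject with Dyck paths of semilength 15, so there are C_15. So Q = C_15 = 9694845.
Sub-diagonal monotone paths from (0,0) to (11,11) biject with Dyck paths of semilength 11, giving C_11. So R = C_11 = 58786.
P + Q + R = 58786 + 9694845 + 58786 = 9812417.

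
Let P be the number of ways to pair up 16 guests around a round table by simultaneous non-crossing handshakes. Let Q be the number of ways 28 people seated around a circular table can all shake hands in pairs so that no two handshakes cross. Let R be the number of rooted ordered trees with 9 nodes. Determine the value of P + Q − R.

2674440

Non-crossing handshake pairings of 2n people are counted by C_n; 16 people gives n = 8. So P = C_8 = 1430.
Non-crossing handshake pairings of 2n people are counted by C_n; 28 people gives n = 14. So Q = C_14 = 2674440.
Rooted ordered (plane) trees on m nodes have m−1 edges and are counted by C_{m−1}; m = 9 gives C_8. So R = C_8 = 1430.
P + Q − R = 1430 + 2674440 − 1430 = 2674440.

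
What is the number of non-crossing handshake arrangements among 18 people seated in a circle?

4862

Non-crossing handshake pairings of 2n people are counted by C_n; 18 people gives n = 9.
C_9 = 4862.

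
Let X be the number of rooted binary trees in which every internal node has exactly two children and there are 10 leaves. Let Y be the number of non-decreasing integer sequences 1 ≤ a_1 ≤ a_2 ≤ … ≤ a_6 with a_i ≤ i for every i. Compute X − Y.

4730

Full binary trees with 10 leaves have 10−1 = 9 internal nodes, so there are C_9 of them. So X = C_9 = 4862.
Weakly increasing sequences with a_i ≤ i biject with Dyck paths of semilength 6, so there are C_6. So Y = C_6 = 132.
X − Y = 4862 − 132 = 4730.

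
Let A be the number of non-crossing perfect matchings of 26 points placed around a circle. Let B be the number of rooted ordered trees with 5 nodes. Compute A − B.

Non-crossing perfect matchings of 2n points on a circle are counted by C_n; with 26 points, n = 13. So A = C_13 = 742900.
Rooted ordered (plane) trees on m nodes have m−1 edges and are counted by C_{m−1}; m = 5 gives C_4. So B = C_4 = 14.
A − B = 742900 − 14 = 742886.

742886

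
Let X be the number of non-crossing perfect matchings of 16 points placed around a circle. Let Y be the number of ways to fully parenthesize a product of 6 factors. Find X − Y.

1388

Pairing 16 circle points by 8 non-crossing chords gives C_8 matchings. So X = C_8 = 1430.
Ways to associate a product of 6 factors correspond to binary trees on 6 leaves, so the count is C_5. So Y = C_5 = 42.
X − Y = 1430 − 42 = 1388.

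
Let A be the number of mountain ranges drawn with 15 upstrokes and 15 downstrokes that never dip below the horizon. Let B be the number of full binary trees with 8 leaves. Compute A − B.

9694416

Dyck paths of semilength n (length 2n) are counted by C_n; here n = 15. So A = C_15 = 9694845.
Full binary trees with 8 leaves have 8−1 = 7 internal nodes, so there are C_7 of them. So B = C_7 = 429.
A − B = 9694845 − 429 = 9694416.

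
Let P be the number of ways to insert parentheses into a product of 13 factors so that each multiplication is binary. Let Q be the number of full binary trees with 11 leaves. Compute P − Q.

Parenthesizations of m factors correspond to full binary trees with m leaves, counted by C_{m−1}; m = 13 gives C_12. So P = C_12 = 208012.
Full binary trees with 11 leaves have 11−1 = 10 internal nodes, so there are C_10 of them. So Q = C_10 = 16796.
P − Q = 208012 − 16796 = 191216.

191216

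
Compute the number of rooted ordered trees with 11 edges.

58786

Rooted ordered trees with n edges are counted by C_n; here n = 11.
C_11 = C(22,11)/12 = 705432/12 = 58786.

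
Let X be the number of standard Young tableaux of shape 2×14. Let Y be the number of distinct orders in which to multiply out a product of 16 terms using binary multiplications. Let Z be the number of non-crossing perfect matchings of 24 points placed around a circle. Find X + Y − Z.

12161273

Standard Young tableaux of shape 2×n are counted by C_n; here n = 14. So X = C_14 = 2674440.
Parenthesizations of m factors correspond to full binary trees with m leaves, counted by C_{m−1}; m = 16 gives C_15. So Y = C_15 = 9694845.
Non-crossing perfect matchings of 2n points on a circle are counted by C_n; with 24 points, n = 12. So Z = C_12 = 208012.
X + Y − Z = 2674440 + 9694845 − 208012 = 12161273.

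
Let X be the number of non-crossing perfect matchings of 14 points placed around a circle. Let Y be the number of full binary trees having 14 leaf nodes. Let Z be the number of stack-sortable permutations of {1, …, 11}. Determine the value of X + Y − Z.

Pairing 14 circle points by 7 non-crossing chords gives C_7 matchings. So X = C_7 = 429.
Full binary trees with 14 leaves have 14−1 = 13 internal nodes, so there are C_13 of them. So Y = C_13 = 742900.
Stack-sortable permutations are exactly the 231-avoiding ones, counted by C_n; here n = 11. So Z = C_11 = 58786.
X + Y − Z = 429 + 742900 − 58786 = 684543.

684543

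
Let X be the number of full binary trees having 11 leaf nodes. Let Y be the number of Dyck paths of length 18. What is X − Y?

A full binary tree with L leaves has L−1 internal nodes and is counted by C_{L−1}; L = 11 gives C_10. So X = C_10 = 16796.
Paths of 9 up- and 9 down-steps that never dip below the axis are Dyck paths; their count is C_9. So Y = C_9 = 4862.
X − Y = 16796 − 4862 = 11934.

11934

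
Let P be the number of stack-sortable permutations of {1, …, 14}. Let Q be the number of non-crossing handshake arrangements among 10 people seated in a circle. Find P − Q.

2674398

By Knuth's characterisation, the stack-sortable permutations of length 14 are the 231-avoiders, numbering C_14. So P = C_14 = 2674440.
Non-crossing handshake pairings of 2n people are counted by C_n; 10 people gives n = 5. So Q = C_5 = 42.
P − Q = 2674440 − 42 = 2674398.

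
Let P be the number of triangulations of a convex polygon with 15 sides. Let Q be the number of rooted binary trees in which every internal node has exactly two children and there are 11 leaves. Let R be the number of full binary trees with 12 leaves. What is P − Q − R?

The number of triangulations of a 15-gon is the Catalan number C_13 (index = sides − 2). So P = C_13 = 742900.
A full binary tree with L leaves has L−1 internal nodes and is counted by C_{L−1}; L = 11 gives C_10. So Q = C_10 = 16796.
A full binary tree with L leaves has L−1 internal nodes and is counted by C_{L−1}; L = 12 gives C_11. So R = C_11 = 58786.
P − Q − R = 742900 − 16796 − 58786 = 667318.

667318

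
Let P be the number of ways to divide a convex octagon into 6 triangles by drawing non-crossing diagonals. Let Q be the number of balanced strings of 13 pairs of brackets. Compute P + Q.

A convex 8-gon is triangulated into 6 triangles, and the number of such triangulations is the Catalan number C_{8−2} = C_6. So P = C_6 = 132.
With 13 pairs the number of balanced bracket strings is the Catalan number C_13. So Q = C_13 = 742900.
P + Q = 132 + 742900 = 743032.

743032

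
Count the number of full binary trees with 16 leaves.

9694845

A full binary tree with L leaves has L−1 internal nodes and is counted by C_{L−1}; L = 16 gives C_15.
C_15 = C_14 · 2(2·14+1)/(14+2) = 2674440 · 58/16 = 9694845.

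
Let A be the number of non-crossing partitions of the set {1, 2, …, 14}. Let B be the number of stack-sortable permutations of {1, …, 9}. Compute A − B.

2669578

The non-crossing partitions of [14] form a lattice of size C_14. So A = C_14 = 2674440.
Stack-sortable permutations are exactly the 231-avoiding ones, counted by C_n; here n = 9. So B = C_9 = 4862.
A − B = 2674440 − 4862 = 2669578.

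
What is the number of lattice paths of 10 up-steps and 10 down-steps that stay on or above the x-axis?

A Dyck path with 10 up-steps and 10 down-steps has semilength 10, so there are C_10 of them.
C_10 = C_9 · 2(2·9+1)/(9+2) = 4862 · 38/11 = 16796.

16796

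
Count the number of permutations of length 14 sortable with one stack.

By Knuth's characterisation, the stack-sortable permutations of length 14 are the 231-avoiders, numbering C_14.
C_14 = 2674440.

2674440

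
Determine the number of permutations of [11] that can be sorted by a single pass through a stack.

Stack-sortable permutations are exactly the 231-avoiding ones, counted by C_n; here n = 11.
C_11 = C(22,11)/12 = 705432/12 = 58786.

58786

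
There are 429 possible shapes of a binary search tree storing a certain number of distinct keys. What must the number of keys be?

Binary search tree shapes on n keys are counted by C_n. The Catalan number equal to 429 is C_7.

7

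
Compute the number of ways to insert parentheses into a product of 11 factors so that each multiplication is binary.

16796

Ways to associate a product of 11 factors correspond to binary trees on 11 leaves, so the count is C_10.
C_10 = C(20,10)/11 = 184756/11 = 16796.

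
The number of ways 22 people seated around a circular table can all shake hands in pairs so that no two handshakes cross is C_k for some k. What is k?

11

With 22 = 2·11 people, non-crossing handshake pairings are non-crossing perfect matchings on a circle, counted by C_11.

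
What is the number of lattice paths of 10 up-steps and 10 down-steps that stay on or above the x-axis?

Paths of 10 up- and 10 down-steps that never dip below the axis are Dyck paths; their count is C_10.
C_10 = C(20,10)/11 = 184756/11 = 16796.

16796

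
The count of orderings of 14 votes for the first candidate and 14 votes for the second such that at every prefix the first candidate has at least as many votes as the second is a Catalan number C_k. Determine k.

Reading a vote for the leader as '(' and for the other as ')' turns such a sequence into a balanced string of 14 pairs, so the count is C_14.

14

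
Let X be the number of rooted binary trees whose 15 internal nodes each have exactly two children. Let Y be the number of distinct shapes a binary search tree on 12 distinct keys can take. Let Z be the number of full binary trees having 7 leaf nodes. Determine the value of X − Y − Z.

The number of full binary trees on 15 internal nodes is the Catalan number C_15. So X = C_15 = 9694845.
There are C_n binary search tree shapes on n keys; with n = 12 that is C_12. So Y = C_12 = 208012.
A full binary tree with L leaves has L−1 internal nodes and is counted by C_{L−1}; L = 7 gives C_6. So Z = C_6 = 132.
X − Y − Z = 9694845 − 208012 − 132 = 9486701.

9486701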